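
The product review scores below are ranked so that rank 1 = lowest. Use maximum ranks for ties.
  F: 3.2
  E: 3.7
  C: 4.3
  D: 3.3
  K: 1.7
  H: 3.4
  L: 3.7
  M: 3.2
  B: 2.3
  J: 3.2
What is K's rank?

1

Sorted (ascending): 1.7, 2.3, 3.2, 3.2, 3.2, 3.3, 3.4, 3.7, 3.7, 4.3
The 3 values of 3.2 occupy positions 3–5 → each gets rank 5.
The 2 values of 3.7 occupy positions 8–9 → each gets rank 9.
K has value 1.7 → rank 1.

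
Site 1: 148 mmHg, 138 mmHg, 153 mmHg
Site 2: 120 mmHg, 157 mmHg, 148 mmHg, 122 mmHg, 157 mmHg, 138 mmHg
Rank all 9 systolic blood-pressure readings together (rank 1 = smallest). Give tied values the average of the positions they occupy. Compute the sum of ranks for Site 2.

Sorted (ascending): 120, 122, 138, 138, 148, 148, 153, 157, 157
The 2 values of 138 occupy positions 3–4 → average rank (3+4)/2 = 3.5.
The 2 values of 148 occupy positions 5–6 → average rank (5+6)/2 = 5.5.
The 2 values of 157 occupy positions 8–9 → average rank (8+9)/2 = 8.5.
Site 2 values → pooled ranks: 120→1, 157→8.5, 148→5.5, 122→2, 157→8.5, 138→3.5
Rank sum = 1 + 8.5 + 5.5 + 2 + 8.5 + 3.5 = 29

29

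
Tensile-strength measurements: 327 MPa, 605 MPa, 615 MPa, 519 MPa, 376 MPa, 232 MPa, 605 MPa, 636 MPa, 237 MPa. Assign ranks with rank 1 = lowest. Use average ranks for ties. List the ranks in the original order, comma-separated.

3, 6.5, 8, 5, 4, 1, 6.5, 9, 2

Sorted (ascending): 232, 237, 327, 376, 519, 605, 605, 615, 636
The 2 values of 605 occupy positions 6–7 → average rank (6+7)/2 = 6.5.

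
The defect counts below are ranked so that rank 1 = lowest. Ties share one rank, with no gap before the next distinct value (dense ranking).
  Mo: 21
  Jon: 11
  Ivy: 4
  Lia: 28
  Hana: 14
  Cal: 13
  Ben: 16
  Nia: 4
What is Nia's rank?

1

Sorted (ascending): 4, 4, 11, 13, 14, 16, 21, 28
The 2 values of 4 share dense rank 1.
Remaining distinct values take the next consecutive integers.
Nia has value 4 → rank 1.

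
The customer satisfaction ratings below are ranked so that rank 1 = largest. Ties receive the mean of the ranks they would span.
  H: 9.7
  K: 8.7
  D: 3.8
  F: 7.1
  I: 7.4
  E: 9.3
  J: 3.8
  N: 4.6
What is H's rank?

Sorted (descending): 9.7, 9.3, 8.7, 7.4, 7.1, 4.6, 3.8, 3.8
The 2 values of 3.8 occupy positions 7–8 → average rank (7+8)/2 = 7.5.
H has value 9.7 → rank 1.

1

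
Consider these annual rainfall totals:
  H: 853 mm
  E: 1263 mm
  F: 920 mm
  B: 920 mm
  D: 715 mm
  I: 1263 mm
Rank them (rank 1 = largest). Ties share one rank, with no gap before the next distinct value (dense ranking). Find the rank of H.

3

Sorted (descending): 1263, 1263, 920, 920, 853, 715
The 2 values of 1263 share dense rank 1.
The 2 values of 920 share dense rank 2.
Remaining distinct values take the next consecutive integers.
H has value 853 mm → rank 3.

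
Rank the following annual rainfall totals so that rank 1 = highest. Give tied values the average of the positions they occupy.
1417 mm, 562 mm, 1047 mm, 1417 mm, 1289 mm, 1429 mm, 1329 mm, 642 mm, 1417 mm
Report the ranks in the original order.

Sorted (descending): 1429, 1417, 1417, 1417, 1329, 1289, 1047, 642, 562
The 3 values of 1417 occupy positions 2–4 → average rank 3.

3, 9, 7, 3, 6, 1, 5, 8, 3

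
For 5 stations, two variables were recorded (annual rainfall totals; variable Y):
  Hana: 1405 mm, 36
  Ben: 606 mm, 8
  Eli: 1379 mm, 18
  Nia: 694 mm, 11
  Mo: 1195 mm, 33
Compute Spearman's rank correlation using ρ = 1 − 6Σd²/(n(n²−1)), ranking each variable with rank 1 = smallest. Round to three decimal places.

Ranks of variable 1: 5, 1, 4, 2, 3
Ranks of variable 2: 5, 1, 3, 2, 4
d = r₁ − r₂: 0, 0, 1, 0, -1
d²: 0, 0, 1, 0, 1; Σd² = 2
ρ = 1 − 6·2/(5·24) = 1 − 12/120 = 0.900

0.900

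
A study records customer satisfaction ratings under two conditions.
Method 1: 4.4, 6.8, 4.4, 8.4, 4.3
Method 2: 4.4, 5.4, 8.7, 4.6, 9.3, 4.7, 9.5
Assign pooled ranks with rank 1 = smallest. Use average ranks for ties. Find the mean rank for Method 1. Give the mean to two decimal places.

4.80

Sorted (ascending): 4.3, 4.4, 4.4, 4.4, 4.6, 4.7, 5.4, 6.8, 8.4, 8.7, 9.3, 9.5
The 3 values of 4.4 occupy positions 2–4 → average rank 3.
Method 1 values → pooled ranks: 4.4→3, 6.8→8, 4.4→3, 8.4→9, 4.3→1
Mean rank = (3 + 8 + 3 + 9 + 1) / 5 = 4.80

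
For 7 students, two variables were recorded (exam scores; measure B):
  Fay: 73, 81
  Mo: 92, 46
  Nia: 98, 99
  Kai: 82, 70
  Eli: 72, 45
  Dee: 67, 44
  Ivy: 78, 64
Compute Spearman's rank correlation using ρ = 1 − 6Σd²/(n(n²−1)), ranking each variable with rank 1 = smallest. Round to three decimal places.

0.679

Ranks of variable 1: 3, 6, 7, 5, 2, 1, 4
Ranks of variable 2: 6, 3, 7, 5, 2, 1, 4
d = r₁ − r₂: -3, 3, 0, 0, 0, 0, 0
d²: 9, 9, 0, 0, 0, 0, 0; Σd² = 18
ρ = 1 − 6·18/(7·48) = 1 − 108/336 = 0.679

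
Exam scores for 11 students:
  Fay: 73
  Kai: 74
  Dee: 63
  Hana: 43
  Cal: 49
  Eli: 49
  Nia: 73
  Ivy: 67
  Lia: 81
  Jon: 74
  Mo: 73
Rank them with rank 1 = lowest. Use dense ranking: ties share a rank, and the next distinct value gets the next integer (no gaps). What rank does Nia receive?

5

Sorted (ascending): 43, 49, 49, 63, 67, 73, 73, 73, 74, 74, 81
The 2 values of 49 share dense rank 2.
The 3 values of 73 share dense rank 5.
The 2 values of 74 share dense rank 6.
Remaining distinct values take the next consecutive integers.
Nia has value 73 → rank 5.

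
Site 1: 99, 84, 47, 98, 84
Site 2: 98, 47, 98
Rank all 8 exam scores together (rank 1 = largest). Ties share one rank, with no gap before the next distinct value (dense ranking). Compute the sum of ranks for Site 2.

8

Sorted (descending): 99, 98, 98, 98, 84, 84, 47, 47
The 3 values of 98 share dense rank 2.
The 2 values of 84 share dense rank 3.
The 2 values of 47 share dense rank 4.
Remaining distinct values take the next consecutive integers.
Site 2 values → pooled ranks: 98→2, 47→4, 98→2
Rank sum = 2 + 4 + 2 = 8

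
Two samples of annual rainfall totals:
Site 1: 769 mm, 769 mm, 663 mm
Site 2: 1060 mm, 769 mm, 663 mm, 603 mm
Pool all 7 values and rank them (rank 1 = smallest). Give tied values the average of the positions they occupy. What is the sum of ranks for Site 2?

Sorted (ascending): 603, 663, 663, 769, 769, 769, 1060
The 2 values of 663 occupy positions 2–3 → average rank (2+3)/2 = 2.5.
The 3 values of 769 occupy positions 4–6 → average rank 5.
Site 2 values → pooled ranks: 1060→7, 769→5, 663→2.5, 603→1
Rank sum = 7 + 5 + 2.5 + 1 = 15.5

15.5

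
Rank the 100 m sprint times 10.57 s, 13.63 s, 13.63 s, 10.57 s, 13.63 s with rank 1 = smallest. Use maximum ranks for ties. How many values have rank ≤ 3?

Sorted (ascending): 10.57, 10.57, 13.63, 13.63, 13.63
The 2 values of 10.57 occupy positions 1–2 → each gets rank 2.
The 3 values of 13.63 occupy positions 3–5 → each gets rank 5.
Ranks ≤ 3: {2, 2} → 2 values.

2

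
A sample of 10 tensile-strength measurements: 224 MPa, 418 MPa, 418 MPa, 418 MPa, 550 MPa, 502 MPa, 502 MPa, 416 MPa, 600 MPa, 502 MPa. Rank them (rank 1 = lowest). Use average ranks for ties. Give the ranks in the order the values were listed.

Sorted (ascending): 224, 416, 418, 418, 418, 502, 502, 502, 550, 600
The 3 values of 418 occupy positions 3–5 → average rank 4.
The 3 values of 502 occupy positions 6–8 → average rank 7.

1, 4, 4, 4, 9, 7, 7, 2, 10, 7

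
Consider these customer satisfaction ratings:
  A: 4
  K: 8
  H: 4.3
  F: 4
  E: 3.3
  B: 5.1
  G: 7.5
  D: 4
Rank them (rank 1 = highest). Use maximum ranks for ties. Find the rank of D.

Sorted (descending): 8, 7.5, 5.1, 4.3, 4, 4, 4, 3.3
The 3 values of 4 occupy positions 5–7 → each gets rank 7.
D has value 4 → rank 7.

7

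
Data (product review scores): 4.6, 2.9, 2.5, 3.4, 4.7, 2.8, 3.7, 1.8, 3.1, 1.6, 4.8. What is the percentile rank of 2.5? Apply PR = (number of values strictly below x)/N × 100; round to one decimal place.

18.2

N = 11.
Strictly below 2.5: 2. Equal to 2.5: 1.
PR = 2/11 × 100 = 18.2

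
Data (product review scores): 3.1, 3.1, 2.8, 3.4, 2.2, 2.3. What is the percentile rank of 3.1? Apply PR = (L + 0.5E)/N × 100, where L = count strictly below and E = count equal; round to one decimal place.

N = 6.
Strictly below 3.1: 3. Equal to 3.1: 2.
PR = (3 + 0.5·2)/6 × 100 = 66.7

66.7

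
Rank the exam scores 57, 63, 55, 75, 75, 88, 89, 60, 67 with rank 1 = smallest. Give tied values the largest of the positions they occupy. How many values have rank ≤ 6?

Sorted (ascending): 55, 57, 60, 63, 67, 75, 75, 88, 89
The 2 values of 75 occupy positions 6–7 → each gets rank 7.
Ranks ≤ 6: {1, 2, 3, 4, 5} → 5 values.

5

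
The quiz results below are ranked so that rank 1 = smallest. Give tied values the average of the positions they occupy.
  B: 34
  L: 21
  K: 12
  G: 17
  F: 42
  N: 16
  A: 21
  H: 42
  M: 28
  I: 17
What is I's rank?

Sorted (ascending): 12, 16, 17, 17, 21, 21, 28, 34, 42, 42
The 2 values of 17 occupy positions 3–4 → average rank (3+4)/2 = 3.5.
The 2 values of 21 occupy positions 5–6 → average rank (5+6)/2 = 5.5.
The 2 values of 42 occupy positions 9–10 → average rank (9+10)/2 = 9.5.
I has value 17 → rank 3.5.

3.5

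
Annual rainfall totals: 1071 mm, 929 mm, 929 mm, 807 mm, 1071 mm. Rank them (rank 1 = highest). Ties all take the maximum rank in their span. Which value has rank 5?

Sorted (descending): 1071, 1071, 929, 929, 807
The 2 values of 1071 occupy positions 1–2 → each gets rank 2.
The 2 values of 929 occupy positions 3–4 → each gets rank 4.
Rank 5 → value 807.

807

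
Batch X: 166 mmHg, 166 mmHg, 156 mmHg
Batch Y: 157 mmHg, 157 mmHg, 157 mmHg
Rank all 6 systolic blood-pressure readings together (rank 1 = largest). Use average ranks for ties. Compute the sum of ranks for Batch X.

9

Sorted (descending): 166, 166, 157, 157, 157, 156
The 2 values of 166 occupy positions 1–2 → average rank (1+2)/2 = 1.5.
The 3 values of 157 occupy positions 3–5 → average rank 4.
Batch X values → pooled ranks: 166→1.5, 166→1.5, 156→6
Rank sum = 1.5 + 1.5 + 6 = 9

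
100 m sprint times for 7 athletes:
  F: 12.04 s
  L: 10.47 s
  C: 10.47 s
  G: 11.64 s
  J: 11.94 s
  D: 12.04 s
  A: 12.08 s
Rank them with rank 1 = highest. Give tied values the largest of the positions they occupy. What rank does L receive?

Sorted (descending): 12.08, 12.04, 12.04, 11.94, 11.64, 10.47, 10.47
The 2 values of 12.04 occupy positions 2–3 → each gets rank 3.
The 2 values of 10.47 occupy positions 6–7 → each gets rank 7.
L has value 10.47 s → rank 7.

7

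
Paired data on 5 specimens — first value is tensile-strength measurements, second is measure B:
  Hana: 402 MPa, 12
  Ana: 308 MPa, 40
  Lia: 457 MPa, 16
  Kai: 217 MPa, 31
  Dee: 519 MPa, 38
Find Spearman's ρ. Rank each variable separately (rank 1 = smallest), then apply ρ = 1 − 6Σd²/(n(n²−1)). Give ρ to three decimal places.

-0.100

Ranks of variable 1: 3, 2, 4, 1, 5
Ranks of variable 2: 1, 5, 2, 3, 4
d = r₁ − r₂: 2, -3, 2, -2, 1
d²: 4, 9, 4, 4, 1; Σd² = 22
ρ = 1 − 6·22/(5·24) = 1 − 132/120 = -0.100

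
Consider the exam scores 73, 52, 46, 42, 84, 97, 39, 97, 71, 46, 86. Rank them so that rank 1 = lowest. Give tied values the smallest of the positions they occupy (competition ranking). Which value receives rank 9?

86

Sorted (ascending): 39, 42, 46, 46, 52, 71, 73, 84, 86, 97, 97
The 2 values of 46 occupy positions 3–4 → each gets rank 3.
The 2 values of 97 occupy positions 10–11 → each gets rank 10.
Rank 9 → value 86.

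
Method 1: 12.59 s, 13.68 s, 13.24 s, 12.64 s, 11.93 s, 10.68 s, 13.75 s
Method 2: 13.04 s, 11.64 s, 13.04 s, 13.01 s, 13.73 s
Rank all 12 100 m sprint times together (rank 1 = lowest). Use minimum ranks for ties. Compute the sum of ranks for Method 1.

44

Sorted (ascending): 10.68, 11.64, 11.93, 12.59, 12.64, 13.01, 13.04, 13.04, 13.24, 13.68, 13.73, 13.75
The 2 values of 13.04 occupy positions 7–8 → each gets rank 7.
Method 1 values → pooled ranks: 12.59→4, 13.68→10, 13.24→9, 12.64→5, 11.93→3, 10.68→1, 13.75→12
Rank sum = 4 + 10 + 9 + 5 + 3 + 1 + 12 = 44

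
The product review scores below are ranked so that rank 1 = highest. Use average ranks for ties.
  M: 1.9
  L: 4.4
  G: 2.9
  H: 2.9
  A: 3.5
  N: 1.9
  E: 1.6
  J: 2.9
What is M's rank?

6.5

Sorted (descending): 4.4, 3.5, 2.9, 2.9, 2.9, 1.9, 1.9, 1.6
The 3 values of 2.9 occupy positions 3–5 → average rank 4.
The 2 values of 1.9 occupy positions 6–7 → average rank (6+7)/2 = 6.5.
M has value 1.9 → rank 6.5.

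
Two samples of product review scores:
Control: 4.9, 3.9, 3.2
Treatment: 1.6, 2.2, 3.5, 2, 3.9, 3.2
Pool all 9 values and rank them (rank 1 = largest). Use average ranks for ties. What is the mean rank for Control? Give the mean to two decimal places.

3.00

Sorted (descending): 4.9, 3.9, 3.9, 3.5, 3.2, 3.2, 2.2, 2, 1.6
The 2 values of 3.9 occupy positions 2–3 → average rank (2+3)/2 = 2.5.
The 2 values of 3.2 occupy positions 5–6 → average rank (5+6)/2 = 5.5.
Control values → pooled ranks: 4.9→1, 3.9→2.5, 3.2→5.5
Mean rank = (1 + 2.5 + 5.5) / 3 = 3.00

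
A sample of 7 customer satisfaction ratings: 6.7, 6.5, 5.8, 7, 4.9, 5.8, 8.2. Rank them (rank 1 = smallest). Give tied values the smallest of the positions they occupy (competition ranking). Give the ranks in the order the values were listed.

5, 4, 2, 6, 1, 2, 7

Sorted (ascending): 4.9, 5.8, 5.8, 6.5, 6.7, 7, 8.2
The 2 values of 5.8 occupy positions 2–3 → each gets rank 2.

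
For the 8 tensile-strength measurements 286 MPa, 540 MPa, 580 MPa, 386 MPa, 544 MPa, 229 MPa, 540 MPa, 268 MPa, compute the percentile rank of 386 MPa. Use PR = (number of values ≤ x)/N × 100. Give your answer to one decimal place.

N = 8.
Strictly below 386: 3. Equal to 386: 1.
PR = 4/8 × 100 = 50.0

50.0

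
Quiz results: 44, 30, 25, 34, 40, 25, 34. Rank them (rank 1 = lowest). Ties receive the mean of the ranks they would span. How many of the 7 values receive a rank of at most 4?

3

Sorted (ascending): 25, 25, 30, 34, 34, 40, 44
The 2 values of 25 occupy positions 1–2 → average rank (1+2)/2 = 1.5.
The 2 values of 34 occupy positions 4–5 → average rank (4+5)/2 = 4.5.
Ranks ≤ 4: {1.5, 1.5, 3} → 3 values.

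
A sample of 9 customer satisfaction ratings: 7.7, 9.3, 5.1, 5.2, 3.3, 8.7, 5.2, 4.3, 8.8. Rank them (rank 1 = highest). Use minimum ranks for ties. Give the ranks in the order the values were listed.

Sorted (descending): 9.3, 8.8, 8.7, 7.7, 5.2, 5.2, 5.1, 4.3, 3.3
The 2 values of 5.2 occupy positions 5–6 → each gets rank 5.

4, 1, 7, 5, 9, 3, 5, 8, 2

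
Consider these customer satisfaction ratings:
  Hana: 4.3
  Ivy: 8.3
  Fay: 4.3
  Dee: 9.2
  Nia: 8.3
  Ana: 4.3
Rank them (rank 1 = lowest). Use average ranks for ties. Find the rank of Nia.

4.5

Sorted (ascending): 4.3, 4.3, 4.3, 8.3, 8.3, 9.2
The 3 values of 4.3 occupy positions 1–3 → average rank 2.
The 2 values of 8.3 occupy positions 4–5 → average rank (4+5)/2 = 4.5.
Nia has value 8.3 → rank 4.5.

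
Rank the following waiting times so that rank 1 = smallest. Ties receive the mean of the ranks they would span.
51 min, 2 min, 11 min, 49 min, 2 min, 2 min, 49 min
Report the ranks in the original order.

7, 2, 4, 5.5, 2, 2, 5.5

Sorted (ascending): 2, 2, 2, 11, 49, 49, 51
The 3 values of 2 occupy positions 1–3 → average rank 2.
The 2 values of 49 occupy positions 5–6 → average rank (5+6)/2 = 5.5.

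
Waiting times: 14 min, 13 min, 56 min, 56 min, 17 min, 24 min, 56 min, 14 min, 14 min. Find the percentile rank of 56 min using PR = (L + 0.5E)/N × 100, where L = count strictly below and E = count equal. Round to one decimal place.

N = 9.
Strictly below 56: 6. Equal to 56: 3.
PR = (6 + 0.5·3)/9 × 100 = 83.3

83.3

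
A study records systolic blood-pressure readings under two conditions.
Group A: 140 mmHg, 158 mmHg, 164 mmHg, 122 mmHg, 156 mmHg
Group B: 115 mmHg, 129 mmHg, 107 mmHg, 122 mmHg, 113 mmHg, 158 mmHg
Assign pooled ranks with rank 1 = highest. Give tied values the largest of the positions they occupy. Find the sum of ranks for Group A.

Sorted (descending): 164, 158, 158, 156, 140, 129, 122, 122, 115, 113, 107
The 2 values of 158 occupy positions 2–3 → each gets rank 3.
The 2 values of 122 occupy positions 7–8 → each gets rank 8.
Group A values → pooled ranks: 140→5, 158→3, 164→1, 122→8, 156→4
Rank sum = 5 + 3 + 1 + 8 + 4 = 21

21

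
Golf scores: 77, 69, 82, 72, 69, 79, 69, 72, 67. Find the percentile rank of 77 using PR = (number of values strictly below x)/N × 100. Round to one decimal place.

66.7

N = 9.
Strictly below 77: 6. Equal to 77: 1.
PR = 6/9 × 100 = 66.7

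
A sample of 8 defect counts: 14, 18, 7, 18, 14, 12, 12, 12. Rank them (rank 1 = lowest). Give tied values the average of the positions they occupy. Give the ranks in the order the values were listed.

5.5, 7.5, 1, 7.5, 5.5, 3, 3, 3

Sorted (ascending): 7, 12, 12, 12, 14, 14, 18, 18
The 3 values of 12 occupy positions 2–4 → average rank 3.
The 2 values of 14 occupy positions 5–6 → average rank (5+6)/2 = 5.5.
The 2 values of 18 occupy positions 7–8 → average rank (7+8)/2 = 7.5.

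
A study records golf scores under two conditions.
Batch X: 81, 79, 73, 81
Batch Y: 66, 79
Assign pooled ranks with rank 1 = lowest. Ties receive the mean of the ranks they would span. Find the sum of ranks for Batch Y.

Sorted (ascending): 66, 73, 79, 79, 81, 81
The 2 values of 79 occupy positions 3–4 → average rank (3+4)/2 = 3.5.
The 2 values of 81 occupy positions 5–6 → average rank (5+6)/2 = 5.5.
Batch Y values → pooled ranks: 66→1, 79→3.5
Rank sum = 1 + 3.5 = 4.5

4.5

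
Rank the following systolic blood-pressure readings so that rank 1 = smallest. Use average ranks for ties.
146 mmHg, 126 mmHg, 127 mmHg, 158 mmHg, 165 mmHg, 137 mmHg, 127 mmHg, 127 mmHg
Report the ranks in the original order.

6, 1, 3, 7, 8, 5, 3, 3

Sorted (ascending): 126, 127, 127, 127, 137, 146, 158, 165
The 3 values of 127 occupy positions 2–4 → average rank 3.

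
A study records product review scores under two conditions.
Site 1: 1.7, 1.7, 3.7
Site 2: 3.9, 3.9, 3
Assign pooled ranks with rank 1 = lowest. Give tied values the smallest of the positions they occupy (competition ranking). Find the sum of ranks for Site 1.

6

Sorted (ascending): 1.7, 1.7, 3, 3.7, 3.9, 3.9
The 2 values of 1.7 occupy positions 1–2 → each gets rank 1.
The 2 values of 3.9 occupy positions 5–6 → each gets rank 5.
Site 1 values → pooled ranks: 1.7→1, 1.7→1, 3.7→4
Rank sum = 1 + 1 + 4 = 6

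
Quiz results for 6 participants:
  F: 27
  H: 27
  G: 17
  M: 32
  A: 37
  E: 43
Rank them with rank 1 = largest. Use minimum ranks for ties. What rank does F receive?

4

Sorted (descending): 43, 37, 32, 27, 27, 17
The 2 values of 27 occupy positions 4–5 → each gets rank 4.
F has value 27 → rank 4.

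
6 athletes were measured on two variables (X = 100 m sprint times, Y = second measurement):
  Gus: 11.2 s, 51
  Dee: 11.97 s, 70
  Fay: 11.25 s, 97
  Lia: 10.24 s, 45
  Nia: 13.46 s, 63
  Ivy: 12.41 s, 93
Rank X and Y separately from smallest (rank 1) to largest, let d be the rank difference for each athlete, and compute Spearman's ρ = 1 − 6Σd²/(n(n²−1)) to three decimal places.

0.486

Ranks of variable 1: 2, 4, 3, 1, 6, 5
Ranks of variable 2: 2, 4, 6, 1, 3, 5
d = r₁ − r₂: 0, 0, -3, 0, 3, 0
d²: 0, 0, 9, 0, 9, 0; Σd² = 18
ρ = 1 − 6·18/(6·35) = 1 − 108/210 = 0.486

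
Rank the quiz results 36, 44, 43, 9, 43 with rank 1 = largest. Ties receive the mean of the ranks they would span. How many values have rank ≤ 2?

Sorted (descending): 44, 43, 43, 36, 9
The 2 values of 43 occupy positions 2–3 → average rank (2+3)/2 = 2.5.
Ranks ≤ 2: {1} → 1 value.

1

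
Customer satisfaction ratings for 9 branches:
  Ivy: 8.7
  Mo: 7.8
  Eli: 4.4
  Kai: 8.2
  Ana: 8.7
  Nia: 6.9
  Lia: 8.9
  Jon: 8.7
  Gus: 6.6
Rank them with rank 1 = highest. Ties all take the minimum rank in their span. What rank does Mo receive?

Sorted (descending): 8.9, 8.7, 8.7, 8.7, 8.2, 7.8, 6.9, 6.6, 4.4
The 3 values of 8.7 occupy positions 2–4 → each gets rank 2.
Mo has value 7.8 → rank 6.

6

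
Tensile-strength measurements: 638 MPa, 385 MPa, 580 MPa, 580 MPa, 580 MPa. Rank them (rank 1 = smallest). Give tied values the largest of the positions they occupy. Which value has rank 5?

638

Sorted (ascending): 385, 580, 580, 580, 638
The 3 values of 580 occupy positions 2–4 → each gets rank 4.
Rank 5 → value 638.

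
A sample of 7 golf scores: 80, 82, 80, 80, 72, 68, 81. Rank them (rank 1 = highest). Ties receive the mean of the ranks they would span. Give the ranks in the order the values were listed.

Sorted (descending): 82, 81, 80, 80, 80, 72, 68
The 3 values of 80 occupy positions 3–5 → average rank 4.

4, 1, 4, 4, 6, 7, 2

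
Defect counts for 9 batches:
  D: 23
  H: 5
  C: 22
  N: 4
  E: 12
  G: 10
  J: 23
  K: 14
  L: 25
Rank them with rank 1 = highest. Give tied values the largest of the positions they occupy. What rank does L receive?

1

Sorted (descending): 25, 23, 23, 22, 14, 12, 10, 5, 4
The 2 values of 23 occupy positions 2–3 → each gets rank 3.
L has value 25 → rank 1.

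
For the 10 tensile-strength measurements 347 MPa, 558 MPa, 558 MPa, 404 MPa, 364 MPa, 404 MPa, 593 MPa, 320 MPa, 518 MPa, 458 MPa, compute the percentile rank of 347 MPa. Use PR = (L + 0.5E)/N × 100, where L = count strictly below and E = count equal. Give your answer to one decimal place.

15.0

N = 10.
Strictly below 347: 1. Equal to 347: 1.
PR = (1 + 0.5·1)/10 × 100 = 15.0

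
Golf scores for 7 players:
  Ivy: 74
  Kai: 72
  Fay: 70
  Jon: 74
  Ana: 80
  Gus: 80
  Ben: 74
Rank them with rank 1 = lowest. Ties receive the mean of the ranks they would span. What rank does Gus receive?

Sorted (ascending): 70, 72, 74, 74, 74, 80, 80
The 3 values of 74 occupy positions 3–5 → average rank 4.
The 2 values of 80 occupy positions 6–7 → average rank (6+7)/2 = 6.5.
Gus has value 80 → rank 6.5.

6.5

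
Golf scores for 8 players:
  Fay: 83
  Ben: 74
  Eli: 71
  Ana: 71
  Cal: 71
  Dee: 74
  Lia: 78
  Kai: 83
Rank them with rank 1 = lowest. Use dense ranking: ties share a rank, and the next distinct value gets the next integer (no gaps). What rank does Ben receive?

2

Sorted (ascending): 71, 71, 71, 74, 74, 78, 83, 83
The 3 values of 71 share dense rank 1.
The 2 values of 74 share dense rank 2.
The 2 values of 83 share dense rank 4.
Remaining distinct values take the next consecutive integers.
Ben has value 74 → rank 2.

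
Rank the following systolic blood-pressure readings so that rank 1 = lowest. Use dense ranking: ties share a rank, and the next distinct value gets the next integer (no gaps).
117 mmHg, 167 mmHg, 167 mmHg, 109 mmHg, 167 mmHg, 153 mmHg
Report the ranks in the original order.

2, 4, 4, 1, 4, 3

Sorted (ascending): 109, 117, 153, 167, 167, 167
The 3 values of 167 share dense rank 4.
Remaining distinct values take the next consecutive integers.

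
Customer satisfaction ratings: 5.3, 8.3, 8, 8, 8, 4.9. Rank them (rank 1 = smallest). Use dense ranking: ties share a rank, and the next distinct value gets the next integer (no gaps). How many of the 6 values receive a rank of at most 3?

Sorted (ascending): 4.9, 5.3, 8, 8, 8, 8.3
The 3 values of 8 share dense rank 3.
Remaining distinct values take the next consecutive integers.
Ranks ≤ 3: {1, 2, 3, 3, 3} → 5 values.

5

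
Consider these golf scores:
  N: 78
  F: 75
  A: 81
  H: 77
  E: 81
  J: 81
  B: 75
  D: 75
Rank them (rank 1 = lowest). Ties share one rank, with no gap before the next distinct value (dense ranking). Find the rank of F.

Sorted (ascending): 75, 75, 75, 77, 78, 81, 81, 81
The 3 values of 75 share dense rank 1.
The 3 values of 81 share dense rank 4.
Remaining distinct values take the next consecutive integers.
F has value 75 → rank 1.

1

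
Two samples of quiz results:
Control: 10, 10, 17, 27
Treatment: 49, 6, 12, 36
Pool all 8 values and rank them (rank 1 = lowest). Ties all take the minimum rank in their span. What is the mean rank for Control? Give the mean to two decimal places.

Sorted (ascending): 6, 10, 10, 12, 17, 27, 36, 49
The 2 values of 10 occupy positions 2–3 → each gets rank 2.
Control values → pooled ranks: 10→2, 10→2, 17→5, 27→6
Mean rank = (2 + 2 + 5 + 6) / 4 = 3.75

3.75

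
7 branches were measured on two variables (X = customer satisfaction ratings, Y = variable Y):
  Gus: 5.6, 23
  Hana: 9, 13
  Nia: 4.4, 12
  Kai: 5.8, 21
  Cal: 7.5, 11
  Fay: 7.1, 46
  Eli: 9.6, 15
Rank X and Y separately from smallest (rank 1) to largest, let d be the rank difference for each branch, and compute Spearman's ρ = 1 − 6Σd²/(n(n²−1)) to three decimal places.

-0.143

Ranks of variable 1: 2, 6, 1, 3, 5, 4, 7
Ranks of variable 2: 6, 3, 2, 5, 1, 7, 4
d = r₁ − r₂: -4, 3, -1, -2, 4, -3, 3
d²: 16, 9, 1, 4, 16, 9, 9; Σd² = 64
ρ = 1 − 6·64/(7·48) = 1 − 384/336 = -0.143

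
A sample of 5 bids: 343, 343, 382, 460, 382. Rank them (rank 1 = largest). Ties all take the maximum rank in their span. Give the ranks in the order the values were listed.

Sorted (descending): 460, 382, 382, 343, 343
The 2 values of 382 occupy positions 2–3 → each gets rank 3.
The 2 values of 343 occupy positions 4–5 → each gets rank 5.

5, 5, 3, 1, 3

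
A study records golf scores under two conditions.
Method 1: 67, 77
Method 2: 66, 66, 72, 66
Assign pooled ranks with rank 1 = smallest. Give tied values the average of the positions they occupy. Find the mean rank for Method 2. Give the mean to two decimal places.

2.75

Sorted (ascending): 66, 66, 66, 67, 72, 77
The 3 values of 66 occupy positions 1–3 → average rank 2.
Method 2 values → pooled ranks: 66→2, 66→2, 72→5, 66→2
Mean rank = (2 + 2 + 5 + 2) / 4 = 2.75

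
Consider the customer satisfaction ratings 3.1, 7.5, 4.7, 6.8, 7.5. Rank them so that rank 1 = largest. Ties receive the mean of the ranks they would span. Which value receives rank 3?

6.8

Sorted (descending): 7.5, 7.5, 6.8, 4.7, 3.1
The 2 values of 7.5 occupy positions 1–2 → average rank (1+2)/2 = 1.5.
Rank 3 → value 6.8.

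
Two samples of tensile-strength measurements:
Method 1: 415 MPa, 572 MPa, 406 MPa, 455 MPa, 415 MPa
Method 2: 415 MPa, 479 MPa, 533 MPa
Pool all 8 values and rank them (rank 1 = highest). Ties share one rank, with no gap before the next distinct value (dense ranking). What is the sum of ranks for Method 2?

10

Sorted (descending): 572, 533, 479, 455, 415, 415, 415, 406
The 3 values of 415 share dense rank 5.
Remaining distinct values take the next consecutive integers.
Method 2 values → pooled ranks: 415→5, 479→3, 533→2
Rank sum = 5 + 3 + 2 = 10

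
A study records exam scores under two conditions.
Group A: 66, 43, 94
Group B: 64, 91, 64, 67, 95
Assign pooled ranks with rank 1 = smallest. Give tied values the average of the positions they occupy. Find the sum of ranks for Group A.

12

Sorted (ascending): 43, 64, 64, 66, 67, 91, 94, 95
The 2 values of 64 occupy positions 2–3 → average rank (2+3)/2 = 2.5.
Group A values → pooled ranks: 66→4, 43→1, 94→7
Rank sum = 4 + 1 + 7 = 12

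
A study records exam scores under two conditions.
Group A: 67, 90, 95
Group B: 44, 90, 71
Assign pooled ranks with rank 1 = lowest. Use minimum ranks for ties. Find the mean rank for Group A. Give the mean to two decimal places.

4.00

Sorted (ascending): 44, 67, 71, 90, 90, 95
The 2 values of 90 occupy positions 4–5 → each gets rank 4.
Group A values → pooled ranks: 67→2, 90→4, 95→6
Mean rank = (2 + 4 + 6) / 3 = 4.00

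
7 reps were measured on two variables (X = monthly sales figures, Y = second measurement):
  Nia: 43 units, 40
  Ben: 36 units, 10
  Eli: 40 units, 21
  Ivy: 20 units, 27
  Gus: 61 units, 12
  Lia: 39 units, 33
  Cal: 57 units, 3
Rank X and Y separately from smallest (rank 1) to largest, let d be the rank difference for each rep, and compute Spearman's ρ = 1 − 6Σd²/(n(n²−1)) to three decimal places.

-0.250

Ranks of variable 1: 5, 2, 4, 1, 7, 3, 6
Ranks of variable 2: 7, 2, 4, 5, 3, 6, 1
d = r₁ − r₂: -2, 0, 0, -4, 4, -3, 5
d²: 4, 0, 0, 16, 16, 9, 25; Σd² = 70
ρ = 1 − 6·70/(7·48) = 1 − 420/336 = -0.250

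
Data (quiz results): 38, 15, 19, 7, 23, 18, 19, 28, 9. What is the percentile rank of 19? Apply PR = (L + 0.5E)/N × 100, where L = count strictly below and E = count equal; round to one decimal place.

N = 9.
Strictly below 19: 4. Equal to 19: 2.
PR = (4 + 0.5·2)/9 × 100 = 55.6

55.6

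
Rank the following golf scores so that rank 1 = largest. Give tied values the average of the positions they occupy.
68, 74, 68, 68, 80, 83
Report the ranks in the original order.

Sorted (descending): 83, 80, 74, 68, 68, 68
The 3 values of 68 occupy positions 4–6 → average rank 5.

5, 3, 5, 5, 2, 1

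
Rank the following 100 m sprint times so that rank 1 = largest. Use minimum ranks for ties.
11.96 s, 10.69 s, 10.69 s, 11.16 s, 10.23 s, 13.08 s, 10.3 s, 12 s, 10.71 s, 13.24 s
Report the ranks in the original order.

Sorted (descending): 13.24, 13.08, 12, 11.96, 11.16, 10.71, 10.69, 10.69, 10.3, 10.23
The 2 values of 10.69 occupy positions 7–8 → each gets rank 7.

4, 7, 7, 5, 10, 2, 9, 3, 6, 1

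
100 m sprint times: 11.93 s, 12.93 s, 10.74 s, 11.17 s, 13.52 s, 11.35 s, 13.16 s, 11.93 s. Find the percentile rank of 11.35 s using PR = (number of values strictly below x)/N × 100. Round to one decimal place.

25.0

N = 8.
Strictly below 11.35: 2. Equal to 11.35: 1.
PR = 2/8 × 100 = 25.0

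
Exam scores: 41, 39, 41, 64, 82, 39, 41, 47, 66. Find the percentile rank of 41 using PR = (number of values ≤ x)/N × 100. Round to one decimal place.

N = 9.
Strictly below 41: 2. Equal to 41: 3.
PR = 5/9 × 100 = 55.6

55.6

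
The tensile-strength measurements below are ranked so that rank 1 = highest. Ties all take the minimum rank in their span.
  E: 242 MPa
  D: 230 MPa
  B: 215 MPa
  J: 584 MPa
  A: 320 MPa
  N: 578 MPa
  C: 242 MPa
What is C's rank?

Sorted (descending): 584, 578, 320, 242, 242, 230, 215
The 2 values of 242 occupy positions 4–5 → each gets rank 4.
C has value 242 MPa → rank 4.

4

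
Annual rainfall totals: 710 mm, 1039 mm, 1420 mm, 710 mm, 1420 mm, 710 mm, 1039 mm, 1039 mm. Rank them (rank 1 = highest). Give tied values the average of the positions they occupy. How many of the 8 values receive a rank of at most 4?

5

Sorted (descending): 1420, 1420, 1039, 1039, 1039, 710, 710, 710
The 2 values of 1420 occupy positions 1–2 → average rank (1+2)/2 = 1.5.
The 3 values of 1039 occupy positions 3–5 → average rank 4.
The 3 values of 710 occupy positions 6–8 → average rank 7.
Ranks ≤ 4: {1.5, 1.5, 4, 4, 4} → 5 values.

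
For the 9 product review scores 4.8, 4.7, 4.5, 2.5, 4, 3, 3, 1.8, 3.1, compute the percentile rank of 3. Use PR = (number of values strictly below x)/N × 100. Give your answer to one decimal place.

N = 9.
Strictly below 3: 2. Equal to 3: 2.
PR = 2/9 × 100 = 22.2

22.2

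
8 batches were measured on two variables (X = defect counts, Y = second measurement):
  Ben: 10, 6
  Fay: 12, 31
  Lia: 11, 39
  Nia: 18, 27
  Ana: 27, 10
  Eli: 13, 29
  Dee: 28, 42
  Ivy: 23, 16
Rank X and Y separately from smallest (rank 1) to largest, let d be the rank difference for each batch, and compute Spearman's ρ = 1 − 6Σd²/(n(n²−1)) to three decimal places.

0.167

Ranks of variable 1: 1, 3, 2, 5, 7, 4, 8, 6
Ranks of variable 2: 1, 6, 7, 4, 2, 5, 8, 3
d = r₁ − r₂: 0, -3, -5, 1, 5, -1, 0, 3
d²: 0, 9, 25, 1, 25, 1, 0, 9; Σd² = 70
ρ = 1 − 6·70/(8·63) = 1 − 420/504 = 0.167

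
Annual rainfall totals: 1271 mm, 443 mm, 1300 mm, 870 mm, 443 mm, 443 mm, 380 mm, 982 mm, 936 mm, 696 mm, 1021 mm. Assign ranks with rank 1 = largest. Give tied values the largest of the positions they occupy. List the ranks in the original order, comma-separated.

Sorted (descending): 1300, 1271, 1021, 982, 936, 870, 696, 443, 443, 443, 380
The 3 values of 443 occupy positions 8–10 → each gets rank 10.

2, 10, 1, 6, 10, 10, 11, 4, 5, 7, 3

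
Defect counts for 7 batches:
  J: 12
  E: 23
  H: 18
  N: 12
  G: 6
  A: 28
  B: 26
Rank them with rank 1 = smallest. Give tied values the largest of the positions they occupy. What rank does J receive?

Sorted (ascending): 6, 12, 12, 18, 23, 26, 28
The 2 values of 12 occupy positions 2–3 → each gets rank 3.
J has value 12 → rank 3.

3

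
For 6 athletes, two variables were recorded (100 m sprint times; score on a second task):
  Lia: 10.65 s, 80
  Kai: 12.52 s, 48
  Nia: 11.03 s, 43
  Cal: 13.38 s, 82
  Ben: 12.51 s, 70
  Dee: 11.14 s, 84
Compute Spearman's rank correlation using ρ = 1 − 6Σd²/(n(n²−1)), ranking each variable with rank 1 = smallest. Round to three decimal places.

Ranks of variable 1: 1, 5, 2, 6, 4, 3
Ranks of variable 2: 4, 2, 1, 5, 3, 6
d = r₁ − r₂: -3, 3, 1, 1, 1, -3
d²: 9, 9, 1, 1, 1, 9; Σd² = 30
ρ = 1 − 6·30/(6·35) = 1 − 180/210 = 0.143

0.143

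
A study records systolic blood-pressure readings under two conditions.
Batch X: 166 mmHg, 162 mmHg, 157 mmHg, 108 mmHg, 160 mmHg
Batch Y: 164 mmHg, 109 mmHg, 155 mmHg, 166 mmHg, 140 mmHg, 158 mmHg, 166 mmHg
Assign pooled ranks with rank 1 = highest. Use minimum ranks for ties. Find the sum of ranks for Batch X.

Sorted (descending): 166, 166, 166, 164, 162, 160, 158, 157, 155, 140, 109, 108
The 3 values of 166 occupy positions 1–3 → each gets rank 1.
Batch X values → pooled ranks: 166→1, 162→5, 157→8, 108→12, 160→6
Rank sum = 1 + 5 + 8 + 12 + 6 = 32

32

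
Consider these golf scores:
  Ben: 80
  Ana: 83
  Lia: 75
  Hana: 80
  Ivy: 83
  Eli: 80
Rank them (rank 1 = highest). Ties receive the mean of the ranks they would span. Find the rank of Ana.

Sorted (descending): 83, 83, 80, 80, 80, 75
The 2 values of 83 occupy positions 1–2 → average rank (1+2)/2 = 1.5.
The 3 values of 80 occupy positions 3–5 → average rank 4.
Ana has value 83 → rank 1.5.

1.5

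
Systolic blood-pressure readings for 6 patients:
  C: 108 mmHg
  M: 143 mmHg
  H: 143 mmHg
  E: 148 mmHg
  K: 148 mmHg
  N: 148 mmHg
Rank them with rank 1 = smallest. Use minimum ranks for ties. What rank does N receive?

Sorted (ascending): 108, 143, 143, 148, 148, 148
The 2 values of 143 occupy positions 2–3 → each gets rank 2.
The 3 values of 148 occupy positions 4–6 → each gets rank 4.
N has value 148 mmHg → rank 4.

4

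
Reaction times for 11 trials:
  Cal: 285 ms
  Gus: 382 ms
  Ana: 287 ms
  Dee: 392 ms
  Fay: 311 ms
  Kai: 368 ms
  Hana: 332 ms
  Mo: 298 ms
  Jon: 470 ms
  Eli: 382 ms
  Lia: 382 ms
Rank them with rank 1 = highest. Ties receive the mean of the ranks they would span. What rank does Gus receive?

4

Sorted (descending): 470, 392, 382, 382, 382, 368, 332, 311, 298, 287, 285
The 3 values of 382 occupy positions 3–5 → average rank 4.
Gus has value 382 ms → rank 4.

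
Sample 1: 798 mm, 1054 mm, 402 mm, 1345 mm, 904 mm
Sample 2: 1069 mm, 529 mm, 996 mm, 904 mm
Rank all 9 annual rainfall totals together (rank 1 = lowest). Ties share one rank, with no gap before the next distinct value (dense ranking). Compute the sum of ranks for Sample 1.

22

Sorted (ascending): 402, 529, 798, 904, 904, 996, 1054, 1069, 1345
The 2 values of 904 share dense rank 4.
Remaining distinct values take the next consecutive integers.
Sample 1 values → pooled ranks: 798→3, 1054→6, 402→1, 1345→8, 904→4
Rank sum = 3 + 6 + 1 + 8 + 4 = 22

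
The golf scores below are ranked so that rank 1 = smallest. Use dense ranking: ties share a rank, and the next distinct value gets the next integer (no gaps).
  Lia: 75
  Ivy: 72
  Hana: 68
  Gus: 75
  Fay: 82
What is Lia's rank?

3

Sorted (ascending): 68, 72, 75, 75, 82
The 2 values of 75 share dense rank 3.
Remaining distinct values take the next consecutive integers.
Lia has value 75 → rank 3.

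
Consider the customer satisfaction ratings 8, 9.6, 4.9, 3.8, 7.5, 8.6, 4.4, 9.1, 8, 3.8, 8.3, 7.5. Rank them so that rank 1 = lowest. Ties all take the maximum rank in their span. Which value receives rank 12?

Sorted (ascending): 3.8, 3.8, 4.4, 4.9, 7.5, 7.5, 8, 8, 8.3, 8.6, 9.1, 9.6
The 2 values of 3.8 occupy positions 1–2 → each gets rank 2.
The 2 values of 7.5 occupy positions 5–6 → each gets rank 6.
The 2 values of 8 occupy positions 7–8 → each gets rank 8.
Rank 12 → value 9.6.

9.6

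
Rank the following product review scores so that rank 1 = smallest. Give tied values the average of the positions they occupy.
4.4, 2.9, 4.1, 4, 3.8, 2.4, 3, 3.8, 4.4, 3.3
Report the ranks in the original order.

Sorted (ascending): 2.4, 2.9, 3, 3.3, 3.8, 3.8, 4, 4.1, 4.4, 4.4
The 2 values of 3.8 occupy positions 5–6 → average rank (5+6)/2 = 5.5.
The 2 values of 4.4 occupy positions 9–10 → average rank (9+10)/2 = 9.5.

9.5, 2, 8, 7, 5.5, 1, 3, 5.5, 9.5, 4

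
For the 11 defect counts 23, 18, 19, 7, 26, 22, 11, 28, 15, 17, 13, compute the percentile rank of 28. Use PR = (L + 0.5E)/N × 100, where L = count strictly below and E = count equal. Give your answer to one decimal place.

95.5

N = 11.
Strictly below 28: 10. Equal to 28: 1.
PR = (10 + 0.5·1)/11 × 100 = 95.5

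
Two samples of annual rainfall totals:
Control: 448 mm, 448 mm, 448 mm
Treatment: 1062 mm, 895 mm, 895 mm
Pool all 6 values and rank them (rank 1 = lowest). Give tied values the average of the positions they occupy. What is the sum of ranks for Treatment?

Sorted (ascending): 448, 448, 448, 895, 895, 1062
The 3 values of 448 occupy positions 1–3 → average rank 2.
The 2 values of 895 occupy positions 4–5 → average rank (4+5)/2 = 4.5.
Treatment values → pooled ranks: 1062→6, 895→4.5, 895→4.5
Rank sum = 6 + 4.5 + 4.5 = 15

15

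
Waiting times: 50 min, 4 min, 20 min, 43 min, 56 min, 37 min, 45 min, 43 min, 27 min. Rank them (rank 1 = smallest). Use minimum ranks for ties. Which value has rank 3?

Sorted (ascending): 4, 20, 27, 37, 43, 43, 45, 50, 56
The 2 values of 43 occupy positions 5–6 → each gets rank 5.
Rank 3 → value 27.

27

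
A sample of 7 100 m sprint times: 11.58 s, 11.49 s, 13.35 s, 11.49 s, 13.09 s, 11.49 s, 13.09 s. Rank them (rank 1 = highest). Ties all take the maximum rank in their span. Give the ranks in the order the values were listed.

4, 7, 1, 7, 3, 7, 3

Sorted (descending): 13.35, 13.09, 13.09, 11.58, 11.49, 11.49, 11.49
The 2 values of 13.09 occupy positions 2–3 → each gets rank 3.
The 3 values of 11.49 occupy positions 5–7 → each gets rank 7.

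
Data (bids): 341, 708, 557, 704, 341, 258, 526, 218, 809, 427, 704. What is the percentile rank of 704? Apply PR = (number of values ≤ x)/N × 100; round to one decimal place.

81.8

N = 11.
Strictly below 704: 7. Equal to 704: 2.
PR = 9/11 × 100 = 81.8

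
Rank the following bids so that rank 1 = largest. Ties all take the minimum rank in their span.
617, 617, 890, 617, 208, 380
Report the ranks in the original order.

Sorted (descending): 890, 617, 617, 617, 380, 208
The 3 values of 617 occupy positions 2–4 → each gets rank 2.

2, 2, 1, 2, 6, 5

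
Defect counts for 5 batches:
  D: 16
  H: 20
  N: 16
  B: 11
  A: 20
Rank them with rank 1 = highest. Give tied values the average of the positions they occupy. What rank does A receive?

Sorted (descending): 20, 20, 16, 16, 11
The 2 values of 20 occupy positions 1–2 → average rank (1+2)/2 = 1.5.
The 2 values of 16 occupy positions 3–4 → average rank (3+4)/2 = 3.5.
A has value 20 → rank 1.5.

1.5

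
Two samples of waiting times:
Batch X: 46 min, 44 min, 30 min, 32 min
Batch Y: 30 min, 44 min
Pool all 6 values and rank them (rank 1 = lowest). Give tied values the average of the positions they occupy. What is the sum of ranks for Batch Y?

6

Sorted (ascending): 30, 30, 32, 44, 44, 46
The 2 values of 30 occupy positions 1–2 → average rank (1+2)/2 = 1.5.
The 2 values of 44 occupy positions 4–5 → average rank (4+5)/2 = 4.5.
Batch Y values → pooled ranks: 30→1.5, 44→4.5
Rank sum = 1.5 + 4.5 = 6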